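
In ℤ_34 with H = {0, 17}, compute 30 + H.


30 + H = {30 + h (mod 34) : h ∈ H}
30+0=30, 30+17=13
30 + H = {13, 30} = 13 + H

30 + H = {13, 30}


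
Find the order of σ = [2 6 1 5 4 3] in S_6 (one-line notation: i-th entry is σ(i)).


Cycle decomposition: (1 2 6 3) (4 5)
Cycle lengths: 4, 2
Order = lcm(4, 2) = 4

ord(σ) = 4


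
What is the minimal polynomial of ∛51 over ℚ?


∛51 satisfies x³ - 51 = 0, irreducible over ℚ (no rational root; 51 is not a perfect cube)

Minimal polynomial: x³ - 51


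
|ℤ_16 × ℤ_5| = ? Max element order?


|ℤ_16 × ℤ_5| = 16 × 5 = 80
Max element order = lcm(16,5) = 80
Cyclic? Yes (gcd=1)

|ℤ_16×ℤ_5| = 80, max element order = 80


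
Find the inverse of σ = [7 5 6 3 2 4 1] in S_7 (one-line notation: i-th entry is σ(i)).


To find σ⁻¹, swap domain and range:
σ(1) = 7 → σ⁻¹(7) = 1
σ(2) = 5 → σ⁻¹(5) = 2
σ(3) = 6 → σ⁻¹(6) = 3
σ(4) = 3 → σ⁻¹(3) = 4
σ(5) = 2 → σ⁻¹(2) = 5
σ(6) = 4 → σ⁻¹(4) = 6
σ(7) = 1 → σ⁻¹(1) = 7

σ⁻¹ = [7 5 4 6 2 3 1]


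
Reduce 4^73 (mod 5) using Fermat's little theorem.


Fermat's little theorem: if p is prime and gcd(a,p)=1, then a^(p-1) ≡ 1 (mod p)
p = 5 is prime, gcd(4,5) = 1
Reduce exponent: 73 mod 4 = 1
So 4^73 ≡ 4^1 (mod 5)
4^1 mod 5 = 4

4^73 ≡ 4 (mod 5)


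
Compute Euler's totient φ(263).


Factor n: 263 = 263
φ(n) = n · ∏(1 - 1/p) over distinct primes p | n
φ(263) = 263 · (1 - 1/263) = 262

φ(263) = 262


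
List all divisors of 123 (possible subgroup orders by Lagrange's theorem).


Lagrange's theorem: |H| divides |G|
|G| = 123
Divisors of 123: 1, 3, 41, 123

Possible subgroup orders: {1, 3, 41, 123}


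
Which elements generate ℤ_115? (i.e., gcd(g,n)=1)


g generates ℤ_n iff gcd(g,n) = 1
Prime factors of 115: 5, 23
Generators are g ∈ {1,...,114} not divisible by any of these primes.
Generators: {1, 2, 3, 4, 6, 7, 8, 9, 11, 12, 13, 14, 16, 17, 18, 19, 21, 22, 24, 26, 27, 28, 29, 31, 32, 33, 34, 36, 37, 38, 39, 41, 42, 43, 44, 47, 48, 49, 51, 52, 53, 54, 56, 57, 58, 59, 61, 62, 63, 64, 66, 67, 68, 71, 72, 73, 74, 76, 77, 78, 79, 81, 82, 83, 84, 86, 87, 88, 89, 91, 93, 94, 96, 97, 98, 99, 101, 102, 103, 104, 106, 107, 108, 109, 111, 112, 113, 114}
Number of generators = φ(115) = 88

Generators of ℤ_115 = {1, 2, 3, 4, 6, 7, 8, 9, 11, 12, 13, 14, 16, 17, 18, 19, 21, 22, 24, 26, 27, 28, 29, 31, 32, 33, 34, 36, 37, 38, 39, 41, 42, 43, 44, 47, 48, 49, 51, 52, 53, 54, 56, 57, 58, 59, 61, 62, 63, 64, 66, 67, 68, 71, 72, 73, 74, 76, 77, 78, 79, 81, 82, 83, 84, 86, 87, 88, 89, 91, 93, 94, 96, 97, 98, 99, 101, 102, 103, 104, 106, 107, 108, 109, 111, 112, 113, 114}


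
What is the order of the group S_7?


|S_n| = n! (number of permutations of n symbols)
|S_7| = 7! = 5040

|S_7| = 5040


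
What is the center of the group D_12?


Z(G) = {g ∈ G | gx = xg for all x ∈ G}
For even n, Z(D_n) = {e, r^(n/2)}: the 180° rotation r^6 commutes with every reflection and rotation

Z(D_12) = {e, r^6}


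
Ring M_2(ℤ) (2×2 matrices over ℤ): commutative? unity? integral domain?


Matrix multiplication is non-commutative for n ≥ 2; the identity matrix I is the unity; singular matrices give zero divisors, so not an integral domain
Commutative: No
Integral domain: No
Has unity: Yes

M_2(ℤ) (2×2 matrices over ℤ): Commutative=No, Unity=Yes


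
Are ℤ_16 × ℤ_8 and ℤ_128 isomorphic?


Comparing ℤ_16 × ℤ_8 and ℤ_128:
gcd(16,8) = 8 ≠ 1. Max element order in ℤ_16×ℤ_8 is lcm(16,8) = 16 < 128, so it has no element of order 128

No, ℤ_16 × ℤ_8 ≇ ℤ_128


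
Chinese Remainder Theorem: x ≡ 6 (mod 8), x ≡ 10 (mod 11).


m₁ = 8, m₂ = 11, gcd = 1, so CRT applies. M = m₁·m₂ = 88
Let M₁ = M/m₁ = 11, M₂ = M/m₂ = 8
Find y₁ ≡ M₁⁻¹ (mod m₁): 11⁻¹ ≡ 3 (mod 8)
Find y₂ ≡ M₂⁻¹ (mod m₂): 8⁻¹ ≡ 7 (mod 11)
x = a₁·M₁·y₁ + a₂·M₂·y₂ = 6·11·3 + 10·8·7 = 758
Reduce mod 88: x ≡ 54
Check: 54 mod 8 = 6 ✓, 54 mod 11 = 10 ✓

x ≡ 54 (mod 88)


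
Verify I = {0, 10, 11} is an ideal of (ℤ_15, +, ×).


Check ideal conditions for I = {0, 10, 11} in ℤ_15:
(1) I is an additive subgroup? No
(2) For r ∈ ℤ_15 and a ∈ I: r·a ∈ I? No  [counterexample: r=2, a=10, r·a mod 15 = 5 ∉ I]

No, I is not an ideal of ℤ_15


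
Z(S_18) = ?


Z(G) = {g ∈ G | gx = xg for all x ∈ G}
S_n is non-abelian for n ≥ 3; Z(S_18) is trivial

Z(S_18) = {e}


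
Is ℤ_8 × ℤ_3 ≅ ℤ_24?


Comparing ℤ_8 × ℤ_3 and ℤ_24:
gcd(8,3) = 1, so ℤ_8 × ℤ_3 ≅ ℤ_24 (CRT)

Yes, ℤ_8 × ℤ_3 ≅ ℤ_24


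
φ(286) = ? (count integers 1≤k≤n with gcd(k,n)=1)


Factor n: 286 = 2 × 11 × 13
φ(n) = n · ∏(1 - 1/p) over distinct primes p | n
φ(286) = 286 · (1 - 1/2) · (1 - 1/11) · (1 - 1/13) = 120

φ(286) = 120


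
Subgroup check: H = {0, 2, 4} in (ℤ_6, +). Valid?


Subgroup test for H = {0, 2, 4} in (ℤ_6, +):
(1) 0 ∈ H? Yes
(2) Closure: for all a,b ∈ H, (a+b) mod 6 ∈ H? Yes
(3) Inverses: for all a ∈ H, -a mod 6 ∈ H? Yes

Yes, H is a subgroup of ℤ_6


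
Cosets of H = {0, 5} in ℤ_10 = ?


H = {0, 5}, |H| = 2
Number of cosets = |G|/|H| = 10/2 = 5
0 + H = {0, 5}
1 + H = {1, 6}
2 + H = {2, 7}
3 + H = {3, 8}
4 + H = {4, 9}

Cosets: 0+H={0,5}; 1+H={1,6}; 2+H={2,7}; 3+H={3,8}; 4+H={4,9}


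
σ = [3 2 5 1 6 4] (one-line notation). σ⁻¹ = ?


To find σ⁻¹, swap domain and range:
σ(1) = 3 → σ⁻¹(3) = 1
σ(2) = 2 → σ⁻¹(2) = 2
σ(3) = 5 → σ⁻¹(5) = 3
σ(4) = 1 → σ⁻¹(1) = 4
σ(5) = 6 → σ⁻¹(6) = 5
σ(6) = 4 → σ⁻¹(4) = 6

σ⁻¹ = [4 2 1 6 3 5]


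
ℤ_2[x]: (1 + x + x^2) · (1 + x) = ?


Expand and collect like terms; reduce coefficients mod 2:
x^0: 1·1 = 1 ≡ 1 (mod 2)
x^1: 1·1 + 1·1 = 2 ≡ 0 (mod 2)
x^2: 1·1 + 1·1 = 2 ≡ 0 (mod 2)
x^3: 1·1 = 1 ≡ 1 (mod 2)
Result: 1 + x^3

f · g = 1 + x^3


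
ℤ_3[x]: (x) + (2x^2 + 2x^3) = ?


Add coefficients mod 3:
x^0: 0 + 0 = 0 (mod 3)
x^1: 1 + 0 = 1 (mod 3)
x^2: 0 + 2 = 2 (mod 3)
x^3: 0 + 2 = 2 (mod 3)
Result: x + 2x^2 + 2x^3

f + g = x + 2x^2 + 2x^3


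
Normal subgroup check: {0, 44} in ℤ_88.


H = {0, 44} in ℤ_88
ℤ_88 is abelian; every subgroup of an abelian group is normal

Yes, normal subgroup


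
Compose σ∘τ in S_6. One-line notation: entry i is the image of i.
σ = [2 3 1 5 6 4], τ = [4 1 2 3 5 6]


σ∘τ: apply τ first, then σ
1 →τ 4 →σ 5
2 →τ 1 →σ 2
3 →τ 2 →σ 3
4 →τ 3 →σ 1
5 →τ 5 →σ 6
6 →τ 6 →σ 4

σ∘τ = [5 2 3 1 6 4]


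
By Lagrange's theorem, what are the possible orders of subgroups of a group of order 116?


Lagrange's theorem: |H| divides |G|
|G| = 116
Divisors of 116: 1, 2, 4, 29, 58, 116

Possible subgroup orders: {1, 2, 4, 29, 58, 116}


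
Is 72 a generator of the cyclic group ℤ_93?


g generates ℤ_n iff gcd(g, n) = 1
gcd(72, 93) = 3
Since gcd = 3 ≠ 1, ⟨72⟩ has order 31 < 93, so 72 is not a generator.

No, 72 does not generate ℤ_93


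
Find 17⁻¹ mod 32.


Use the extended Euclidean algorithm to write 1 = 17·s + 32·t; then s mod 32 is the inverse.
Euclidean algorithm:
  17 = 0·32 + 17
  32 = 1·17 + 15
  17 = 1·15 + 2
  15 = 7·2 + 1
  2 = 2·1 + 0
gcd(17,32) = 1
Back-substitution gives: 17·(-15) + 32·(8) = 1
So 17⁻¹ ≡ -15 ≡ 17 (mod 32)
Check: 17 × 17 = 289 ≡ 1 (mod 32) ✓

17⁻¹ ≡ 17 (mod 32)


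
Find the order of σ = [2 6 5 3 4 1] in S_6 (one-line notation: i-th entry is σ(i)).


Cycle decomposition: (1 2 6) (3 5 4)
Cycle lengths: 3, 3
Order = lcm(3, 3) = 3

ord(σ) = 3


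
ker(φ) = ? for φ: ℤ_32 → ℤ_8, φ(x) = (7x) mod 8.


Kernel = preimage of identity
ker(φ) = {x ∈ ℤ_32 : 7x ≡ 0 (mod 8)}. Since 8 | 32, φ is well-defined. The kernel is the cyclic subgroup ⟨8⟩ of ℤ_32 (order 4), i.e. {0, 8, 16, 24}

ker(φ) = {0, 8, 16, 24}


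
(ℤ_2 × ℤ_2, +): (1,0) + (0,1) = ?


Operation: componentwise addition mod (2, 2)
(1,0) + (0,1) = ((a₁+b₁) mod 2, (a₂+b₂) mod 2) with a = (1,0), b = (0,1)

(1,0) + (0,1) = (1,1)


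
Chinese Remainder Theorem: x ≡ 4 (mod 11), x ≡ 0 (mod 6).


m₁ = 11, m₂ = 6, gcd = 1, so CRT applies. M = m₁·m₂ = 66
Let M₁ = M/m₁ = 6, M₂ = M/m₂ = 11
Find y₁ ≡ M₁⁻¹ (mod m₁): 6⁻¹ ≡ 2 (mod 11)
Find y₂ ≡ M₂⁻¹ (mod m₂): 11⁻¹ ≡ 5 (mod 6)
x = a₁·M₁·y₁ + a₂·M₂·y₂ = 4·6·2 + 0·11·5 = 48
Reduce mod 66: x ≡ 48
Check: 48 mod 11 = 4 ✓, 48 mod 6 = 0 ✓

x ≡ 48 (mod 66)


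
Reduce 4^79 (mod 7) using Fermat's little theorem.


Fermat's little theorem: if p is prime and gcd(a,p)=1, then a^(p-1) ≡ 1 (mod p)
p = 7 is prime, gcd(4,7) = 1
Reduce exponent: 79 mod 6 = 1
So 4^79 ≡ 4^1 (mod 7)
4^1 mod 7 = 4

4^79 ≡ 4 (mod 7)


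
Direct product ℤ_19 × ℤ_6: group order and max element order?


|ℤ_19 × ℤ_6| = 19 × 6 = 114
Max element order = lcm(19,6) = 114
Cyclic? Yes (gcd=1)

|ℤ_19×ℤ_6| = 114, max element order = 114


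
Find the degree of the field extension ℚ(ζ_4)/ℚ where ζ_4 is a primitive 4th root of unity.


[ℚ(ζ_n):ℚ] = deg Φ_n(x) = φ(n). Here φ(4) = 2

[ℚ(ζ_4)/ℚ where ζ_4 is a primitive 4th root of unity] = 2


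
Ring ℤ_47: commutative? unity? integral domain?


ℤ_47 is a commutative ring with unity 1; 47 is prime, so ℤ_47 is a field (hence an integral domain)
Commutative: Yes
Integral domain: Yes
Has unity: Yes

ℤ_47: Commutative=Yes, Unity=Yes


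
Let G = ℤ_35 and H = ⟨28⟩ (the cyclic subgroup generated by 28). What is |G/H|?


|⟨28⟩| = n / gcd(28, 35) = 35 / 7 = 5
H is normal (ℤ_35 is abelian).
|G/H| = |G| / |H| = 35 / 5 = 7

|G/H| = 7


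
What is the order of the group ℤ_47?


ℤ_n has n elements.

|ℤ_47| = 47


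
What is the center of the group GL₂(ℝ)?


Z(G) = {g ∈ G | gx = xg for all x ∈ G}
Only scalar multiples of the identity commute with all invertible matrices

Z(GL₂(ℝ)) = {aI : a ∈ ℝ, a ≠ 0}


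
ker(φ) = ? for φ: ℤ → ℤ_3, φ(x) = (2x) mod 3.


Kernel = preimage of identity
ker(φ) = {x ∈ ℤ : 2x ≡ 0 (mod 3)}. gcd(2,3) = 1, so 2x ≡ 0 (mod 3) ⟺ x ≡ 0 (mod 3/1 = 3). Hence ker(φ) = 3ℤ

ker(φ) = 3ℤ


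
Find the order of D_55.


|D_n| = 2n (n rotations and n reflections)
|D_55| = 2×55 = 110

|D_55| = 110


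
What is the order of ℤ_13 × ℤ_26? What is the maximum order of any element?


|ℤ_13 × ℤ_26| = 13 × 26 = 338
Max element order = lcm(13,26) = 26
Cyclic? No (gcd=13)

|ℤ_13×ℤ_26| = 338, max element order = 26


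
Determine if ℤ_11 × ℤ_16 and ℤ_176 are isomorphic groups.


Comparing ℤ_11 × ℤ_16 and ℤ_176:
gcd(11,16) = 1, so ℤ_11 × ℤ_16 ≅ ℤ_176 (CRT)

Yes, ℤ_11 × ℤ_16 ≅ ℤ_176


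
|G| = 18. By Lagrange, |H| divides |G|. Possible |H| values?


Lagrange's theorem: |H| divides |G|
|G| = 18
Divisors of 18: 1, 2, 3, 6, 9, 18

Possible subgroup orders: {1, 2, 3, 6, 9, 18}


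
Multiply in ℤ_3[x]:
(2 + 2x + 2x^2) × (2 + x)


Expand and collect like terms; reduce coefficients mod 3:
x^0: 2·2 = 4 ≡ 1 (mod 3)
x^1: 2·1 + 2·2 = 6 ≡ 0 (mod 3)
x^2: 2·1 + 2·2 = 6 ≡ 0 (mod 3)
x^3: 2·1 = 2 ≡ 2 (mod 3)
Result: 1 + 2x^3

f · g = 1 + 2x^3


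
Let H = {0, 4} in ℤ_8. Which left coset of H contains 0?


0 + H = {0 + h (mod 8) : h ∈ H}
0+0=0, 0+4=4

0 + H = {0, 4}


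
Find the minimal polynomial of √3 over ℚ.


√3 satisfies x² - 3 = 0, irreducible over ℚ since 3 is squarefree

Minimal polynomial: x² - 3


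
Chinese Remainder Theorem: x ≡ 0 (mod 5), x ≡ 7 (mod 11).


m₁ = 5, m₂ = 11, gcd = 1, so CRT applies. M = m₁·m₂ = 55
Let M₁ = M/m₁ = 11, M₂ = M/m₂ = 5
Find y₁ ≡ M₁⁻¹ (mod m₁): 11⁻¹ ≡ 1 (mod 5)
Find y₂ ≡ M₂⁻¹ (mod m₂): 5⁻¹ ≡ 9 (mod 11)
x = a₁·M₁·y₁ + a₂·M₂·y₂ = 0·11·1 + 7·5·9 = 315
Reduce mod 55: x ≡ 40
Check: 40 mod 5 = 0 ✓, 40 mod 11 = 7 ✓

x ≡ 40 (mod 55)


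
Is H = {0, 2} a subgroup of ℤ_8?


Subgroup test for H = {0, 2} in (ℤ_8, +):
(1) 0 ∈ H? Yes
(2) Closure: for all a,b ∈ H, (a+b) mod 8 ∈ H? No  [counterexample: 2 + 2 = 4 ∉ H]
(3) Inverses: for all a ∈ H, -a mod 8 ∈ H? No

No, H is not a subgroup of ℤ_8


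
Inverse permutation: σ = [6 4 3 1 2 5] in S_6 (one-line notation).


To find σ⁻¹, swap domain and range:
σ(1) = 6 → σ⁻¹(6) = 1
σ(2) = 4 → σ⁻¹(4) = 2
σ(3) = 3 → σ⁻¹(3) = 3
σ(4) = 1 → σ⁻¹(1) = 4
σ(5) = 2 → σ⁻¹(2) = 5
σ(6) = 5 → σ⁻¹(5) = 6

σ⁻¹ = [4 5 3 2 6 1]


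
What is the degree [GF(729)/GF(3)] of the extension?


GF(729) = GF(3^6), so the extension degree is 6

[GF(729)/GF(3)] = 6


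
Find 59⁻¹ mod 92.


Use the extended Euclidean algorithm to write 1 = 59·s + 92·t; then s mod 92 is the inverse.
Euclidean algorithm:
  59 = 0·92 + 59
  92 = 1·59 + 33
  59 = 1·33 + 26
  33 = 1·26 + 7
  26 = 3·7 + 5
  7 = 1·5 + 2
  5 = 2·2 + 1
  2 = 2·1 + 0
gcd(59,92) = 1
Back-substitution gives: 59·(39) + 92·(-25) = 1
So 59⁻¹ ≡ 39 ≡ 39 (mod 92)
Check: 59 × 39 = 2301 ≡ 1 (mod 92) ✓

59⁻¹ ≡ 39 (mod 92)


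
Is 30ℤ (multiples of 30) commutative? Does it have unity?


30ℤ is a commutative ring under +,× but has no multiplicative identity (1 ∉ 30ℤ); it has no zero divisors, but without unity it is not an integral domain
Commutative: Yes
Integral domain: No
Has unity: No

30ℤ (multiples of 30): Commutative=Yes, Unity=No


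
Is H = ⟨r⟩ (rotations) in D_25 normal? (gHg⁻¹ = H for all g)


H = ⟨r⟩ (rotations) in D_25
The rotation subgroup ⟨r⟩ has index 2 in D_25, so it is normal

Yes, normal subgroup


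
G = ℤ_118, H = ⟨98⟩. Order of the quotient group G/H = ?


|⟨98⟩| = n / gcd(98, 118) = 118 / 2 = 59
H is normal (ℤ_118 is abelian).
|G/H| = |G| / |H| = 118 / 59 = 2

|G/H| = 2


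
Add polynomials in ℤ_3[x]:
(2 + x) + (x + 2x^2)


Add coefficients mod 3:
x^0: 2 + 0 = 2 (mod 3)
x^1: 1 + 1 = 2 (mod 3)
x^2: 0 + 2 = 2 (mod 3)
Result: 2 + 2x + 2x^2

f + g = 2 + 2x + 2x^2


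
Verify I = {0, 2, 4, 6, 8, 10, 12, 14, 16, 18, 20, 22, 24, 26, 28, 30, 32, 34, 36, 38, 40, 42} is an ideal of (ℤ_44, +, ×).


Check ideal conditions for I = {0, 2, 4, 6, 8, 10, 12, 14, 16, 18, 20, 22, 24, 26, 28, 30, 32, 34, 36, 38, 40, 42} in ℤ_44:
(1) I is an additive subgroup? Yes
(2) For r ∈ ℤ_44 and a ∈ I: r·a ∈ I? Yes

Yes, I is an ideal of ℤ_44


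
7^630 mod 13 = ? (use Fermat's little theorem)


Fermat's little theorem: if p is prime and gcd(a,p)=1, then a^(p-1) ≡ 1 (mod p)
p = 13 is prime, gcd(7,13) = 1
Reduce exponent: 630 mod 12 = 6
So 7^630 ≡ 7^6 (mod 13)
7^6 mod 13 = 12

7^630 ≡ 12 (mod 13)


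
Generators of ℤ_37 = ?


g generates ℤ_n iff gcd(g,n) = 1
Prime factors of 37: 37
Generators are g ∈ {1,...,36} not divisible by any of these primes.
Generators: {1, 2, 3, 4, 5, 6, 7, 8, 9, 10, 11, 12, 13, 14, 15, 16, 17, 18, 19, 20, 21, 22, 23, 24, 25, 26, 27, 28, 29, 30, 31, 32, 33, 34, 35, 36}
Number of generators = φ(37) = 36

Generators of ℤ_37 = {1, 2, 3, 4, 5, 6, 7, 8, 9, 10, 11, 12, 13, 14, 15, 16, 17, 18, 19, 20, 21, 22, 23, 24, 25, 26, 27, 28, 29, 30, 31, 32, 33, 34, 35, 36}


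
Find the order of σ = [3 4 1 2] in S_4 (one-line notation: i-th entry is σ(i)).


Cycle decomposition: (1 3) (2 4)
Cycle lengths: 2, 2
Order = lcm(2, 2) = 2

ord(σ) = 2


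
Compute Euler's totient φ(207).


Factor n: 207 = 3^2 × 23
φ(n) = n · ∏(1 - 1/p) over distinct primes p | n
φ(207) = 207 · (1 - 1/3) · (1 - 1/23) = 132

φ(207) = 132


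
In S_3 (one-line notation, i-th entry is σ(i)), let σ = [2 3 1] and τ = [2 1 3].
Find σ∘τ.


σ∘τ: apply τ first, then σ
1 →τ 2 →σ 3
2 →τ 1 →σ 2
3 →τ 3 →σ 1

σ∘τ = [3 2 1]


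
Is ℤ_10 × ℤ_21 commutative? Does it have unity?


Direct product ring; commutative with unity (1,1); but (1,0)·(0,1) = (0,0) gives zero divisors, so not an integral domain
Commutative: Yes
Integral domain: No
Has unity: Yes

ℤ_10 × ℤ_21: Commutative=Yes, Unity=Yes


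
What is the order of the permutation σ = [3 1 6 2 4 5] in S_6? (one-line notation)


Cycle decomposition: (1 3 6 5 4 2)
Cycle lengths: 6
Order = lcm(6) = 6

ord(σ) = 6


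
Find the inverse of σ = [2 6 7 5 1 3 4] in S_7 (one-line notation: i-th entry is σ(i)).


To find σ⁻¹, swap domain and range:
σ(1) = 2 → σ⁻¹(2) = 1
σ(2) = 6 → σ⁻¹(6) = 2
σ(3) = 7 → σ⁻¹(7) = 3
σ(4) = 5 → σ⁻¹(5) = 4
σ(5) = 1 → σ⁻¹(1) = 5
σ(6) = 3 → σ⁻¹(3) = 6
σ(7) = 4 → σ⁻¹(4) = 7

σ⁻¹ = [5 1 6 7 4 2 3]


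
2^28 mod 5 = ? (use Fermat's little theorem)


Fermat's little theorem: if p is prime and gcd(a,p)=1, then a^(p-1) ≡ 1 (mod p)
p = 5 is prime, gcd(2,5) = 1
Reduce exponent: 28 mod 4 = 0
So 2^28 ≡ 2^0 (mod 5)
2^0 = 1

2^28 ≡ 1 (mod 5)


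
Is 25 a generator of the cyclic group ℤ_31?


g generates ℤ_n iff gcd(g, n) = 1
gcd(25, 31) = 1
Since gcd = 1, 25 is a generator.

Yes, 25 generates ℤ_31


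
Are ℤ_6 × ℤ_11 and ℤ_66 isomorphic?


Comparing ℤ_6 × ℤ_11 and ℤ_66:
gcd(6,11) = 1, so ℤ_6 × ℤ_11 ≅ ℤ_66 (CRT)

Yes, ℤ_6 × ℤ_11 ≅ ℤ_66


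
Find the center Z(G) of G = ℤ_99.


Z(G) = {g ∈ G | gx = xg for all x ∈ G}
ℤ_99 is abelian, so Z(G) = G

Z(ℤ_99) = ℤ_99


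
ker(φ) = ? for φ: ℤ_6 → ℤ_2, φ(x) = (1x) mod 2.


Kernel = preimage of identity
ker(φ) = {x ∈ ℤ_6 : 1x ≡ 0 (mod 2)}. Since 2 | 6, φ is well-defined. The kernel is the cyclic subgroup ⟨2⟩ of ℤ_6 (order 3), i.e. {0, 2, 4}

ker(φ) = {0, 2, 4}


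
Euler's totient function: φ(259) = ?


Factor n: 259 = 7 × 37
φ(n) = n · ∏(1 - 1/p) over distinct primes p | n
φ(259) = 259 · (1 - 1/7) · (1 - 1/37) = 216

φ(259) = 216


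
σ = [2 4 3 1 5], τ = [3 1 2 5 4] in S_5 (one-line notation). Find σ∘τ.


σ∘τ: apply τ first, then σ
1 →τ 3 →σ 3
2 →τ 1 →σ 2
3 →τ 2 →σ 4
4 →τ 5 →σ 5
5 →τ 4 →σ 1

σ∘τ = [3 2 4 5 1]


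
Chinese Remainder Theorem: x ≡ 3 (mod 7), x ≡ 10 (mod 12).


m₁ = 7, m₂ = 12, gcd = 1, so CRT applies. M = m₁·m₂ = 84
Let M₁ = M/m₁ = 12, M₂ = M/m₂ = 7
Find y₁ ≡ M₁⁻¹ (mod m₁): 12⁻¹ ≡ 3 (mod 7)
Find y₂ ≡ M₂⁻¹ (mod m₂): 7⁻¹ ≡ 7 (mod 12)
x = a₁·M₁·y₁ + a₂·M₂·y₂ = 3·12·3 + 10·7·7 = 598
Reduce mod 84: x ≡ 10
Check: 10 mod 7 = 3 ✓, 10 mod 12 = 10 ✓

x ≡ 10 (mod 84)


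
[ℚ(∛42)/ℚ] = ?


∛42 has minimal polynomial x³ - 42 (irreducible over ℚ since 42 is not a perfect cube)

[ℚ(∛42)/ℚ] = 3


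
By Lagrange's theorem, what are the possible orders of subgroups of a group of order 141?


Lagrange's theorem: |H| divides |G|
|G| = 141
Divisors of 141: 1, 3, 47, 141

Possible subgroup orders: {1, 3, 47, 141}


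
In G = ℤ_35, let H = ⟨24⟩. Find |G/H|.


|⟨24⟩| = n / gcd(24, 35) = 35 / 1 = 35
H is normal (ℤ_35 is abelian).
|G/H| = |G| / |H| = 35 / 35 = 1

|G/H| = 1


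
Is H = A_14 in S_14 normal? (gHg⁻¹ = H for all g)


H = A_14 in S_14
A_14 has index 2 in S_14, and every subgroup of index 2 is normal

Yes, normal subgroup


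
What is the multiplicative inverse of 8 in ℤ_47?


Use the extended Euclidean algorithm to write 1 = 8·s + 47·t; then s mod 47 is the inverse.
Euclidean algorithm:
  8 = 0·47 + 8
  47 = 5·8 + 7
  8 = 1·7 + 1
  7 = 7·1 + 0
gcd(8,47) = 1
Back-substitution gives: 8·(6) + 47·(-1) = 1
So 8⁻¹ ≡ 6 ≡ 6 (mod 47)
Check: 8 × 6 = 48 ≡ 1 (mod 47) ✓

8⁻¹ ≡ 6 (mod 47)


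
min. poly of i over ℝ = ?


i satisfies x² + 1 = 0, irreducible over ℝ

Minimal polynomial: x² + 1


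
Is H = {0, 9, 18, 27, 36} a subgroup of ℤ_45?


Subgroup test for H = {0, 9, 18, 27, 36} in (ℤ_45, +):
(1) 0 ∈ H? Yes
(2) Closure: for all a,b ∈ H, (a+b) mod 45 ∈ H? Yes
(3) Inverses: for all a ∈ H, -a mod 45 ∈ H? Yes

Yes, H is a subgroup of ℤ_45


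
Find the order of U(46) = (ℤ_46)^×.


U(n) is the group of units mod n; |U(n)| = φ(n)
|U(46)| = φ(46) = 22

|U(46) = (ℤ_46)^×| = 22


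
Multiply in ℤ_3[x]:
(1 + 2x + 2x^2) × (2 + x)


Expand and collect like terms; reduce coefficients mod 3:
x^0: 1·2 = 2 ≡ 2 (mod 3)
x^1: 1·1 + 2·2 = 5 ≡ 2 (mod 3)
x^2: 2·1 + 2·2 = 6 ≡ 0 (mod 3)
x^3: 2·1 = 2 ≡ 2 (mod 3)
Result: 2 + 2x + 2x^3

f · g = 2 + 2x + 2x^3


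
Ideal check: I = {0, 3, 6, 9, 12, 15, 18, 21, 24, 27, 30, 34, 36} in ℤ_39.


Check ideal conditions for I = {0, 3, 6, 9, 12, 15, 18, 21, 24, 27, 30, 34, 36} in ℤ_39:
(1) I is an additive subgroup? No
(2) For r ∈ ℤ_39 and a ∈ I: r·a ∈ I? No  [counterexample: r=2, a=34, r·a mod 39 = 29 ∉ I]

No, I is not an ideal of ℤ_39


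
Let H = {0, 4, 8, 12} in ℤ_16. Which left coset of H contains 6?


6 + H = {6 + h (mod 16) : h ∈ H}
6+0=6, 6+4=10, 6+8=14, 6+12=2
6 + H = {2, 6, 10, 14} = 2 + H

6 + H = {2, 6, 10, 14}


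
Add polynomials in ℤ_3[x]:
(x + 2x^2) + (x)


Add coefficients mod 3:
x^0: 0 + 0 = 0 (mod 3)
x^1: 1 + 1 = 2 (mod 3)
x^2: 2 + 0 = 2 (mod 3)
Result: 2x + 2x^2

f + g = 2x + 2x^2


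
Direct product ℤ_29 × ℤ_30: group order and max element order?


|ℤ_29 × ℤ_30| = 29 × 30 = 870
Max element order = lcm(29,30) = 870
Cyclic? Yes (gcd=1)

|ℤ_29×ℤ_30| = 870, max element order = 870


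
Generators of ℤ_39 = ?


g generates ℤ_n iff gcd(g,n) = 1
Prime factors of 39: 3, 13
Generators are g ∈ {1,...,38} not divisible by any of these primes.
Generators: {1, 2, 4, 5, 7, 8, 10, 11, 14, 16, 17, 19, 20, 22, 23, 25, 28, 29, 31, 32, 34, 35, 37, 38}
Number of generators = φ(39) = 24

Generators of ℤ_39 = {1, 2, 4, 5, 7, 8, 10, 11, 14, 16, 17, 19, 20, 22, 23, 25, 28, 29, 31, 32, 34, 35, 37, 38}


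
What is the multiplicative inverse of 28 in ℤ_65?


Use the extended Euclidean algorithm to write 1 = 28·s + 65·t; then s mod 65 is the inverse.
Euclidean algorithm:
  28 = 0·65 + 28
  65 = 2·28 + 9
  28 = 3·9 + 1
  9 = 9·1 + 0
gcd(28,65) = 1
Back-substitution gives: 28·(7) + 65·(-3) = 1
So 28⁻¹ ≡ 7 ≡ 7 (mod 65)
Check: 28 × 7 = 196 ≡ 1 (mod 65) ✓

28⁻¹ ≡ 7 (mod 65)


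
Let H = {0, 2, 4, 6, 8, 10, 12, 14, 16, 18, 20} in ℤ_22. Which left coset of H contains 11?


11 + H = {11 + h (mod 22) : h ∈ H}
11+0=11, 11+2=13, 11+4=15, 11+6=17, 11+8=19, 11+10=21, 11+12=1, 11+14=3, 11+16=5, 11+18=7, 11+20=9
11 + H = {1, 3, 5, 7, 9, 11, 13, 15, 17, 19, 21} = 1 + H

11 + H = {1, 3, 5, 7, 9, 11, 13, 15, 17, 19, 21}


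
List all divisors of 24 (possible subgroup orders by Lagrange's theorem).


Lagrange's theorem: |H| divides |G|
|G| = 24
Divisors of 24: 1, 2, 3, 4, 6, 8, 12, 24

Possible subgroup orders: {1, 2, 3, 4, 6, 8, 12, 24}


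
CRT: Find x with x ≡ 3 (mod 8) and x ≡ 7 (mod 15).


m₁ = 8, m₂ = 15, gcd = 1, so CRT applies. M = m₁·m₂ = 120
Let M₁ = M/m₁ = 15, M₂ = M/m₂ = 8
Find y₁ ≡ M₁⁻¹ (mod m₁): 15⁻¹ ≡ 7 (mod 8)
Find y₂ ≡ M₂⁻¹ (mod m₂): 8⁻¹ ≡ 2 (mod 15)
x = a₁·M₁·y₁ + a₂·M₂·y₂ = 3·15·7 + 7·8·2 = 427
Reduce mod 120: x ≡ 67
Check: 67 mod 8 = 3 ✓, 67 mod 15 = 7 ✓

x ≡ 67 (mod 120)


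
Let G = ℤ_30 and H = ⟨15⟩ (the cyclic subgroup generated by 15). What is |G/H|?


|⟨15⟩| = n / gcd(15, 30) = 30 / 15 = 2
H is normal (ℤ_30 is abelian).
|G/H| = |G| / |H| = 30 / 2 = 15

|G/H| = 15


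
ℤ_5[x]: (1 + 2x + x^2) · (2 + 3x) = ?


Expand and collect like terms; reduce coefficients mod 5:
x^0: 1·2 = 2 ≡ 2 (mod 5)
x^1: 1·3 + 2·2 = 7 ≡ 2 (mod 5)
x^2: 2·3 + 1·2 = 8 ≡ 3 (mod 5)
x^3: 1·3 = 3 ≡ 3 (mod 5)
Result: 2 + 2x + 3x^2 + 3x^3

f · g = 2 + 2x + 3x^2 + 3x^3


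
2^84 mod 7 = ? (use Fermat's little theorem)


Fermat's little theorem: if p is prime and gcd(a,p)=1, then a^(p-1) ≡ 1 (mod p)
p = 7 is prime, gcd(2,7) = 1
Reduce exponent: 84 mod 6 = 0
So 2^84 ≡ 2^0 (mod 7)
2^0 = 1

2^84 ≡ 1 (mod 7)


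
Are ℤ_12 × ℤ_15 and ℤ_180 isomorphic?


Comparing ℤ_12 × ℤ_15 and ℤ_180:
gcd(12,15) = 3 ≠ 1. Max element order in ℤ_12×ℤ_15 is lcm(12,15) = 60 < 180, so it has no element of order 180

No, ℤ_12 × ℤ_15 ≇ ℤ_180


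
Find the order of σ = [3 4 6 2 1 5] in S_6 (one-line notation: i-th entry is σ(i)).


Cycle decomposition: (1 3 6 5) (2 4)
Cycle lengths: 4, 2
Order = lcm(4, 2) = 4

ord(σ) = 4


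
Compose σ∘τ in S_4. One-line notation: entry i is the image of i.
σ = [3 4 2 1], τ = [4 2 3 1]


σ∘τ: apply τ first, then σ
1 →τ 4 →σ 1
2 →τ 2 →σ 4
3 →τ 3 →σ 2
4 →τ 1 →σ 3

σ∘τ = [1 4 2 3]


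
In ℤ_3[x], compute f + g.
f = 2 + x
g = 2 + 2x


Add coefficients mod 3:
x^0: 2 + 2 = 1 (mod 3)
x^1: 1 + 2 = 0 (mod 3)
Result: 1

f + g = 1


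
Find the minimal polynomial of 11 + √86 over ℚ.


Let α = 11 + √86. Then α - 11 = √86, so (α - 11)² = 86, giving α² - 22α + 35 = 0. Degree 2 and α ∉ ℚ, so this is the minimal polynomial.

Minimal polynomial: x² - 22x + 35


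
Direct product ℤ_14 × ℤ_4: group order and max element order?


|ℤ_14 × ℤ_4| = 14 × 4 = 56
Max element order = lcm(14,4) = 28
Cyclic? No (gcd=2)

|ℤ_14×ℤ_4| = 56, max element order = 28


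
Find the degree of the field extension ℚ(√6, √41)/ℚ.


[ℚ(√6,√41):ℚ] = [ℚ(√6,√41):ℚ(√6)]·[ℚ(√6):ℚ] = 2·2 = 4

[ℚ(√6, √41)/ℚ] = 4


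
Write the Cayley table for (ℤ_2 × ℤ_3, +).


Elements: {(0,0), (0,1), (0,2), (1,0), (1,1), (1,2)}
Operation: componentwise addition mod (2, 3)
Entry (a, b) = ((a₁+b₁) mod 2, (a₂+b₂) mod 3)

Cayley table:
      | (0,0) | (0,1) | (0,2) | (1,0) | (1,1) | (1,2)
(0,0) | (0,0) | (0,1) | (0,2) | (1,0) | (1,1) | (1,2)
(0,1) | (0,1) | (0,2) | (0,0) | (1,1) | (1,2) | (1,0)
(0,2) | (0,2) | (0,0) | (0,1) | (1,2) | (1,0) | (1,1)
(1,0) | (1,0) | (1,1) | (1,2) | (0,0) | (0,1) | (0,2)
(1,1) | (1,1) | (1,2) | (1,0) | (0,1) | (0,2) | (0,0)
(1,2) | (1,2) | (1,0) | (1,1) | (0,2) | (0,0) | (0,1)


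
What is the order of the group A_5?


|A_n| = n!/2 (even permutations)
|A_5| = 5!/2 = 120/2 = 60

|A_5| = 60


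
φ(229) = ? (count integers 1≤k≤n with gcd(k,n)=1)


Factor n: 229 = 229
φ(n) = n · ∏(1 - 1/p) over distinct primes p | n
φ(229) = 229 · (1 - 1/229) = 228

φ(229) = 228


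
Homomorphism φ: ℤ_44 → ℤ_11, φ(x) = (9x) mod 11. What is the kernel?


Kernel = preimage of identity
ker(φ) = {x ∈ ℤ_44 : 9x ≡ 0 (mod 11)}. Since 11 | 44, φ is well-defined. The kernel is the cyclic subgroup ⟨11⟩ of ℤ_44 (order 4), i.e. {0, 11, 22, 33}

ker(φ) = {0, 11, 22, 33}


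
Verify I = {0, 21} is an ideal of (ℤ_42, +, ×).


Check ideal conditions for I = {0, 21} in ℤ_42:
(1) I is an additive subgroup? Yes
(2) For r ∈ ℤ_42 and a ∈ I: r·a ∈ I? Yes

Yes, I is an ideal of ℤ_42


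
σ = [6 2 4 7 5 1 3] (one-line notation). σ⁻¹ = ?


To find σ⁻¹, swap domain and range:
σ(1) = 6 → σ⁻¹(6) = 1
σ(2) = 2 → σ⁻¹(2) = 2
σ(3) = 4 → σ⁻¹(4) = 3
σ(4) = 7 → σ⁻¹(7) = 4
σ(5) = 5 → σ⁻¹(5) = 5
σ(6) = 1 → σ⁻¹(1) = 6
σ(7) = 3 → σ⁻¹(3) = 7

σ⁻¹ = [6 2 7 3 5 1 4]


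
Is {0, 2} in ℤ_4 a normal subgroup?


H = {0, 2} in ℤ_4
ℤ_4 is abelian; every subgroup of an abelian group is normal

Yes, normal subgroup


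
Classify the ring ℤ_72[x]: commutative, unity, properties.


ℤ_72 has zero divisors (2·36 ≡ 0), and these lift to constant zero divisors in ℤ_72[x]; so not an integral domain
Commutative: Yes
Integral domain: No
Has unity: Yes

ℤ_72[x]: Commutative=Yes, Unity=Yes


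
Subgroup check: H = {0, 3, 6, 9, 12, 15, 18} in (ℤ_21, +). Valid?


Subgroup test for H = {0, 3, 6, 9, 12, 15, 18} in (ℤ_21, +):
(1) 0 ∈ H? Yes
(2) Closure: for all a,b ∈ H, (a+b) mod 21 ∈ H? Yes
(3) Inverses: for all a ∈ H, -a mod 21 ∈ H? Yes

Yes, H is a subgroup of ℤ_21


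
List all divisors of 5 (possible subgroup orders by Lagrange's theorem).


Lagrange's theorem: |H| divides |G|
|G| = 5
Divisors of 5: 1, 5

Possible subgroup orders: {1, 5}


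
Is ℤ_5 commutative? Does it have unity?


ℤ_5 is a commutative ring with unity 1; 5 is prime, so ℤ_5 is a field (hence an integral domain)
Commutative: Yes
Integral domain: Yes
Has unity: Yes

ℤ_5: Commutative=Yes, Unity=Yes


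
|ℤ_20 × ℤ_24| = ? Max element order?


|ℤ_20 × ℤ_24| = 20 × 24 = 480
Max element order = lcm(20,24) = 120
Cyclic? No (gcd=4)

|ℤ_20×ℤ_24| = 480, max element order = 120


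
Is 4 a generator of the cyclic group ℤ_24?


g generates ℤ_n iff gcd(g, n) = 1
gcd(4, 24) = 4
Since gcd = 4 ≠ 1, ⟨4⟩ has order 6 < 24, so 4 is not a generator.

No, 4 does not generate ℤ_24


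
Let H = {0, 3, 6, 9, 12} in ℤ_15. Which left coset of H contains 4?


4 + H = {4 + h (mod 15) : h ∈ H}
4+0=4, 4+3=7, 4+6=10, 4+9=13, 4+12=1
4 + H = {1, 4, 7, 10, 13} = 1 + H

4 + H = {1, 4, 7, 10, 13}


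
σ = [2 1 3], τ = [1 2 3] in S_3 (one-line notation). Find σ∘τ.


σ∘τ: apply τ first, then σ
1 →τ 1 →σ 2
2 →τ 2 →σ 1
3 →τ 3 →σ 3

σ∘τ = [2 1 3]


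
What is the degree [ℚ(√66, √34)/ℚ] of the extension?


[ℚ(√66,√34):ℚ] = [ℚ(√66,√34):ℚ(√66)]·[ℚ(√66):ℚ] = 2·2 = 4

[ℚ(√66, √34)/ℚ] = 4


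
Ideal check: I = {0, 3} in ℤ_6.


Check ideal conditions for I = {0, 3} in ℤ_6:
(1) I is an additive subgroup? Yes
(2) For r ∈ ℤ_6 and a ∈ I: r·a ∈ I? Yes

Yes, I is an ideal of ℤ_6


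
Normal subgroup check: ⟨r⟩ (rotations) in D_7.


H = ⟨r⟩ (rotations) in D_7
The rotation subgroup ⟨r⟩ has index 2 in D_7, so it is normal

Yes, normal subgroup


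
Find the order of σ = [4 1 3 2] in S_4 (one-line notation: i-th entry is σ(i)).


Cycle decomposition: (1 4 2)
Cycle lengths: 3
Order = lcm(3) = 3

ord(σ) = 3


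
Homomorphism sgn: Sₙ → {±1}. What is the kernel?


Kernel = preimage of identity
ker(sgn) = even permutations = Aₙ

ker(sgn) = Aₙ


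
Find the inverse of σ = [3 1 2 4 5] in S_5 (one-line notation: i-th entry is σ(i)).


To find σ⁻¹, swap domain and range:
σ(1) = 3 → σ⁻¹(3) = 1
σ(2) = 1 → σ⁻¹(1) = 2
σ(3) = 2 → σ⁻¹(2) = 3
σ(4) = 4 → σ⁻¹(4) = 4
σ(5) = 5 → σ⁻¹(5) = 5

σ⁻¹ = [2 3 1 4 5]


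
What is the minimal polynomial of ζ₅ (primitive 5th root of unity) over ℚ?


ζ₅ is a root of Φ₅(x) = x⁴ + x³ + x² + x + 1, irreducible over ℚ

Minimal polynomial: x⁴ + x³ + x² + x + 1


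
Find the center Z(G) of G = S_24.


Z(G) = {g ∈ G | gx = xg for all x ∈ G}
S_n is non-abelian for n ≥ 3; Z(S_24) is trivial

Z(S_24) = {e}


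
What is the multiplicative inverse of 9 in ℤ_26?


Use the extended Euclidean algorithm to write 1 = 9·s + 26·t; then s mod 26 is the inverse.
Euclidean algorithm:
  9 = 0·26 + 9
  26 = 2·9 + 8
  9 = 1·8 + 1
  8 = 8·1 + 0
gcd(9,26) = 1
Back-substitution gives: 9·(3) + 26·(-1) = 1
So 9⁻¹ ≡ 3 ≡ 3 (mod 26)
Check: 9 × 3 = 27 ≡ 1 (mod 26) ✓

9⁻¹ ≡ 3 (mod 26)


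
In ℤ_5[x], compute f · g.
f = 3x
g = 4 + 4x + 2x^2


Expand and collect like terms; reduce coefficients mod 5:
x^0: 0·4 = 0 ≡ 0 (mod 5)
x^1: 0·4 + 3·4 = 12 ≡ 2 (mod 5)
x^2: 0·2 + 3·4 = 12 ≡ 2 (mod 5)
x^3: 3·2 = 6 ≡ 1 (mod 5)
Result: 2x + 2x^2 + x^3

f · g = 2x + 2x^2 + x^3


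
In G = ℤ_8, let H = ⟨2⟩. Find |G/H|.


|⟨2⟩| = n / gcd(2, 8) = 8 / 2 = 4
H is normal (ℤ_8 is abelian).
|G/H| = |G| / |H| = 8 / 4 = 2

|G/H| = 2


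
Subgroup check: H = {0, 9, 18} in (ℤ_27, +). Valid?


Subgroup test for H = {0, 9, 18} in (ℤ_27, +):
(1) 0 ∈ H? Yes
(2) Closure: for all a,b ∈ H, (a+b) mod 27 ∈ H? Yes
(3) Inverses: for all a ∈ H, -a mod 27 ∈ H? Yes

Yes, H is a subgroup of ℤ_27


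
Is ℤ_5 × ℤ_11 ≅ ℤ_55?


Comparing ℤ_5 × ℤ_11 and ℤ_55:
gcd(5,11) = 1, so ℤ_5 × ℤ_11 ≅ ℤ_55 (CRT)

Yes, ℤ_5 × ℤ_11 ≅ ℤ_55


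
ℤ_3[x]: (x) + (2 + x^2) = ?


Add coefficients mod 3:
x^0: 0 + 2 = 2 (mod 3)
x^1: 1 + 0 = 1 (mod 3)
x^2: 0 + 1 = 1 (mod 3)
Result: 2 + x + x^2

f + g = 2 + x + x^2


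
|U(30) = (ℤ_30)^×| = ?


U(n) is the group of units mod n; |U(n)| = φ(n)
|U(30)| = φ(30) = 8

|U(30) = (ℤ_30)^×| = 8


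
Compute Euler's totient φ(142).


Factor n: 142 = 2 × 71
φ(n) = n · ∏(1 - 1/p) over distinct primes p | n
φ(142) = 142 · (1 - 1/2) · (1 - 1/71) = 70

φ(142) = 70


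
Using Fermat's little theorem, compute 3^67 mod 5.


Fermat's little theorem: if p is prime and gcd(a,p)=1, then a^(p-1) ≡ 1 (mod p)
p = 5 is prime, gcd(3,5) = 1
Reduce exponent: 67 mod 4 = 3
So 3^67 ≡ 3^3 (mod 5)
3^3 mod 5 = 2

3^67 ≡ 2 (mod 5)


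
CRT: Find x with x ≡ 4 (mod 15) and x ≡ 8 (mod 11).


m₁ = 15, m₂ = 11, gcd = 1, so CRT applies. M = m₁·m₂ = 165
Let M₁ = M/m₁ = 11, M₂ = M/m₂ = 15
Find y₁ ≡ M₁⁻¹ (mod m₁): 11⁻¹ ≡ 11 (mod 15)
Find y₂ ≡ M₂⁻¹ (mod m₂): 15⁻¹ ≡ 3 (mod 11)
x = a₁·M₁·y₁ + a₂·M₂·y₂ = 4·11·11 + 8·15·3 = 844
Reduce mod 165: x ≡ 19
Check: 19 mod 15 = 4 ✓, 19 mod 11 = 8 ✓

x ≡ 19 (mod 165)


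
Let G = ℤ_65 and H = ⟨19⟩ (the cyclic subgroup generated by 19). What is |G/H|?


|⟨19⟩| = n / gcd(19, 65) = 65 / 1 = 65
H is normal (ℤ_65 is abelian).
|G/H| = |G| / |H| = 65 / 65 = 1

|G/H| = 1


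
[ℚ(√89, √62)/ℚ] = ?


[ℚ(√89,√62):ℚ] = [ℚ(√89,√62):ℚ(√89)]·[ℚ(√89):ℚ] = 2·2 = 4

[ℚ(√89, √62)/ℚ] = 4


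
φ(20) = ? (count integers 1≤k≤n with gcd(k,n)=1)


φ(n) = count of k ∈ {1,...,n} with gcd(k,n)=1
Coprimes to 20: {1, 3, 7, 9, 11, 13, 17, 19}
Count: 8

φ(20) = 8


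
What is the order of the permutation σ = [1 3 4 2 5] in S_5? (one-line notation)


Cycle decomposition: (2 3 4)
Cycle lengths: 3
Order = lcm(3) = 3

ord(σ) = 3


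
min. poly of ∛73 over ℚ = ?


∛73 satisfies x³ - 73 = 0, irreducible over ℚ (no rational root; 73 is not a perfect cube)

Minimal polynomial: x³ - 73


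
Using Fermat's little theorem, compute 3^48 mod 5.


Fermat's little theorem: if p is prime and gcd(a,p)=1, then a^(p-1) ≡ 1 (mod p)
p = 5 is prime, gcd(3,5) = 1
Reduce exponent: 48 mod 4 = 0
So 3^48 ≡ 3^0 (mod 5)
3^0 = 1

3^48 ≡ 1 (mod 5)


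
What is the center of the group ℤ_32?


Z(G) = {g ∈ G | gx = xg for all x ∈ G}
ℤ_32 is abelian, so Z(G) = G

Z(ℤ_32) = ℤ_32


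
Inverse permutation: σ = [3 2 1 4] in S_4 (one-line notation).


To find σ⁻¹, swap domain and range:
σ(1) = 3 → σ⁻¹(3) = 1
σ(2) = 2 → σ⁻¹(2) = 2
σ(3) = 1 → σ⁻¹(1) = 3
σ(4) = 4 → σ⁻¹(4) = 4

σ⁻¹ = [3 2 1 4]


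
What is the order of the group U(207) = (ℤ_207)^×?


U(n) is the group of units mod n; |U(n)| = φ(n)
|U(207)| = φ(207) = 132

|U(207) = (ℤ_207)^×| = 132


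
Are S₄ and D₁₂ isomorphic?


Comparing S₄ and D₁₂:
S₄ has trivial center; D₁₂ has center {e, r⁶}

No, S₄ ≇ D₁₂


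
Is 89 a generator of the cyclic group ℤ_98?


g generates ℤ_n iff gcd(g, n) = 1
gcd(89, 98) = 1
Since gcd = 1, 89 is a generator.

Yes, 89 generates ℤ_98


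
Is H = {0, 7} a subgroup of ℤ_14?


Subgroup test for H = {0, 7} in (ℤ_14, +):
(1) 0 ∈ H? Yes
(2) Closure: for all a,b ∈ H, (a+b) mod 14 ∈ H? Yes
(3) Inverses: for all a ∈ H, -a mod 14 ∈ H? Yes

Yes, H is a subgroup of ℤ_14


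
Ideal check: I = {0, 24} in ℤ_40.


Check ideal conditions for I = {0, 24} in ℤ_40:
(1) I is an additive subgroup? No
(2) For r ∈ ℤ_40 and a ∈ I: r·a ∈ I? No  [counterexample: r=2, a=24, r·a mod 40 = 8 ∉ I]

No, I is not an ideal of ℤ_40


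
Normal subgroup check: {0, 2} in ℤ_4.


H = {0, 2} in ℤ_4
ℤ_4 is abelian; every subgroup of an abelian group is normal

Yes, normal subgroup


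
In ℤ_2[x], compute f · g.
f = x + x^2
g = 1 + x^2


Expand and collect like terms; reduce coefficients mod 2:
x^0: 0·1 = 0 ≡ 0 (mod 2)
x^1: 0·0 + 1·1 = 1 ≡ 1 (mod 2)
x^2: 0·1 + 1·0 + 1·1 = 1 ≡ 1 (mod 2)
x^3: 1·1 + 1·0 = 1 ≡ 1 (mod 2)
x^4: 1·1 = 1 ≡ 1 (mod 2)
Result: x + x^2 + x^3 + x^4

f · g = x + x^2 + x^3 + x^4


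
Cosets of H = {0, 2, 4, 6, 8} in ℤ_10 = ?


H = {0, 2, 4, 6, 8}, |H| = 5
Number of cosets = |G|/|H| = 10/5 = 2
0 + H = {0, 2, 4, 6, 8}
1 + H = {1, 3, 5, 7, 9}

Cosets: 0+H={0,2,4,6,8}; 1+H={1,3,5,7,9}


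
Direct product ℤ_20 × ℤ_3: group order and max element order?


|ℤ_20 × ℤ_3| = 20 × 3 = 60
Max element order = lcm(20,3) = 60
Cyclic? Yes (gcd=1)

|ℤ_20×ℤ_3| = 60, max element order = 60


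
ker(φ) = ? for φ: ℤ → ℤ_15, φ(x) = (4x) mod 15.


Kernel = preimage of identity
ker(φ) = {x ∈ ℤ : 4x ≡ 0 (mod 15)}. gcd(4,15) = 1, so 4x ≡ 0 (mod 15) ⟺ x ≡ 0 (mod 15/1 = 15). Hence ker(φ) = 15ℤ

ker(φ) = 15ℤ


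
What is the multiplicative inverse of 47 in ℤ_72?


Use the extended Euclidean algorithm to write 1 = 47·s + 72·t; then s mod 72 is the inverse.
Euclidean algorithm:
  47 = 0·72 + 47
  72 = 1·47 + 25
  47 = 1·25 + 22
  25 = 1·22 + 3
  22 = 7·3 + 1
  3 = 3·1 + 0
gcd(47,72) = 1
Back-substitution gives: 47·(23) + 72·(-15) = 1
So 47⁻¹ ≡ 23 ≡ 23 (mod 72)
Check: 47 × 23 = 1081 ≡ 1 (mod 72) ✓

47⁻¹ ≡ 23 (mod 72)


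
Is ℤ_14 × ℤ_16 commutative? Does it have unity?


Direct product ring; commutative with unity (1,1); but (1,0)·(0,1) = (0,0) gives zero divisors, so not an integral domain
Commutative: Yes
Integral domain: No
Has unity: Yes

ℤ_14 × ℤ_16: Commutative=Yes, Unity=Yes


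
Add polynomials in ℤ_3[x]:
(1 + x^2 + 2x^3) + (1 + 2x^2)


Add coefficients mod 3:
x^0: 1 + 1 = 2 (mod 3)
x^1: 0 + 0 = 0 (mod 3)
x^2: 1 + 2 = 0 (mod 3)
x^3: 2 + 0 = 2 (mod 3)
Result: 2 + 2x^3

f + g = 2 + 2x^3


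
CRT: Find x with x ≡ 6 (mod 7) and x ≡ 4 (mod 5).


m₁ = 7, m₂ = 5, gcd = 1, so CRT applies. M = m₁·m₂ = 35
Let M₁ = M/m₁ = 5, M₂ = M/m₂ = 7
Find y₁ ≡ M₁⁻¹ (mod m₁): 5⁻¹ ≡ 3 (mod 7)
Find y₂ ≡ M₂⁻¹ (mod m₂): 7⁻¹ ≡ 3 (mod 5)
x = a₁·M₁·y₁ + a₂·M₂·y₂ = 6·5·3 + 4·7·3 = 174
Reduce mod 35: x ≡ 34
Check: 34 mod 7 = 6 ✓, 34 mod 5 = 4 ✓

x ≡ 34 (mod 35)


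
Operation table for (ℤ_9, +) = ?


Elements: {0, 1, 2, 3, 4, 5, 6, 7, 8}
Operation: addition mod 9
Entry (a, b) = (a + b) mod 9

Cayley table:
  | 0 | 1 | 2 | 3 | 4 | 5 | 6 | 7 | 8
0 | 0 | 1 | 2 | 3 | 4 | 5 | 6 | 7 | 8
1 | 1 | 2 | 3 | 4 | 5 | 6 | 7 | 8 | 0
2 | 2 | 3 | 4 | 5 | 6 | 7 | 8 | 0 | 1
3 | 3 | 4 | 5 | 6 | 7 | 8 | 0 | 1 | 2
4 | 4 | 5 | 6 | 7 | 8 | 0 | 1 | 2 | 3
5 | 5 | 6 | 7 | 8 | 0 | 1 | 2 | 3 | 4
6 | 6 | 7 | 8 | 0 | 1 | 2 | 3 | 4 | 5
7 | 7 | 8 | 0 | 1 | 2 | 3 | 4 | 5 | 6
8 | 8 | 0 | 1 | 2 | 3 | 4 | 5 | 6 | 7


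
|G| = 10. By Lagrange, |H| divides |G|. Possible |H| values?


Lagrange's theorem: |H| divides |G|
|G| = 10
Divisors of 10: 1, 2, 5, 10

Possible subgroup orders: {1, 2, 5, 10}


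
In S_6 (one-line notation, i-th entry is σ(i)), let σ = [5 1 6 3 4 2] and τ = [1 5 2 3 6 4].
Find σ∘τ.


σ∘τ: apply τ first, then σ
1 →τ 1 →σ 5
2 →τ 5 →σ 4
3 →τ 2 →σ 1
4 →τ 3 →σ 6
5 →τ 6 →σ 2
6 →τ 4 →σ 3

σ∘τ = [5 4 1 6 2 3]
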